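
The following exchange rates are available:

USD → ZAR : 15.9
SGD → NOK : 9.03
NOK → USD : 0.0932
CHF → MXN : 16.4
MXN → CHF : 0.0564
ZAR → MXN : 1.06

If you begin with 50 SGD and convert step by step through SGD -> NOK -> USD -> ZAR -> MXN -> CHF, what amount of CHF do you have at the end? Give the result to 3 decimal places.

40.000

50 SGD × 9.03 = 451.5 NOK
451.5 NOK × 0.0932 = 42.0798 USD
42.0798 USD × 15.9 = 669.06882 ZAR
669.06882 ZAR × 1.06 = 709.2129492 MXN
709.2129492 MXN × 0.0564 = 39.99961033488 CHF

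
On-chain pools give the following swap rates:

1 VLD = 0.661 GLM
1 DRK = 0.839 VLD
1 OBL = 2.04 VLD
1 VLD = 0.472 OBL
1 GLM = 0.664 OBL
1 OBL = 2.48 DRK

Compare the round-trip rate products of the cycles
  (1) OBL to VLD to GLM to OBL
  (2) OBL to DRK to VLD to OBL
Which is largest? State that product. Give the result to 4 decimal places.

0.9821

(1) 2.04 × 0.661 × 0.664 = 0.89536
(2) 2.48 × 0.839 × 0.472 = 0.98210
Highest is cycle (2) at 0.9821 (≤1, no arbitrage).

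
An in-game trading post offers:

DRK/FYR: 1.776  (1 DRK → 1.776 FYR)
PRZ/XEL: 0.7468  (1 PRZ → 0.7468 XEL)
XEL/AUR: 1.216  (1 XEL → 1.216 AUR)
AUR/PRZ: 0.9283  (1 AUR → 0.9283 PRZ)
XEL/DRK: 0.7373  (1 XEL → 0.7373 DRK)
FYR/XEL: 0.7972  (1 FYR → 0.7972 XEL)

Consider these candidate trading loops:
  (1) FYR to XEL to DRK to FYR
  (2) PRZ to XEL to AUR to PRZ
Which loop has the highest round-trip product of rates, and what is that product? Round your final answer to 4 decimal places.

(1) 0.7972 × 0.7373 × 1.776 = 1.04389
(2) 0.7468 × 1.216 × 0.9283 = 0.84300
Highest is cycle (1) at 1.0439 (>1, arbitrage).

1.0439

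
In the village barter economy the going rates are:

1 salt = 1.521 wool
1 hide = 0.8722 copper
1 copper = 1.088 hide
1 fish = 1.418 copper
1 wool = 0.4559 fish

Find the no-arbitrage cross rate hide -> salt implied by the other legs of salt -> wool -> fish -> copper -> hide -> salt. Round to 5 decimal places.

Known legs of the cycle: 1.521 × 0.4559 × 1.418 × 1.088 = 1.0698032981376
For no arbitrage the full-cycle product must be 1, so the missing rate is 1 / 1.0698032981376 ≈ 0.9347513.

0.93475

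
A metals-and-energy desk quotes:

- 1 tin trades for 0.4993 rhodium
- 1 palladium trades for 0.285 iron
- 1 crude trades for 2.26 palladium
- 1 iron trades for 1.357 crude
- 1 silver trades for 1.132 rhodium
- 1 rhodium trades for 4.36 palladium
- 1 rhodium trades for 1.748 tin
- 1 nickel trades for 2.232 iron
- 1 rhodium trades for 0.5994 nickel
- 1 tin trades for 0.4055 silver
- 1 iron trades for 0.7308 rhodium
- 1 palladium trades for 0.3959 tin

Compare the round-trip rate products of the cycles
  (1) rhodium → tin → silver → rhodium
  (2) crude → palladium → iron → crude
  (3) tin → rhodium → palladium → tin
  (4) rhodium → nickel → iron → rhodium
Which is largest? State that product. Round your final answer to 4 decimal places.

0.9777

(1) 1.748 × 0.4055 × 1.132 = 0.80238
(2) 2.26 × 0.285 × 1.357 = 0.87404
(3) 0.4993 × 4.36 × 0.3959 = 0.86185
(4) 0.5994 × 2.232 × 0.7308 = 0.97771
Highest is cycle (4) at 0.9777 (≤1, no arbitrage).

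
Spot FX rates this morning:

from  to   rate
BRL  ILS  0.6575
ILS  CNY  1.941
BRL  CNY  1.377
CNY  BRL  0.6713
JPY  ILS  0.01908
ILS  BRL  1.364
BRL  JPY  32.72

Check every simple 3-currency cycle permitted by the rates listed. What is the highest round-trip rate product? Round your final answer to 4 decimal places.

0.8567

CNY→BRL→ILS→CNY: 0.6713 × 0.6575 × 1.941 = 0.85672
JPY→ILS→BRL→JPY: 0.01908 × 1.364 × 32.72 = 0.85154
Maximum is CNY→BRL→ILS→CNY at 0.8567; no arbitrage — every cycle loses value.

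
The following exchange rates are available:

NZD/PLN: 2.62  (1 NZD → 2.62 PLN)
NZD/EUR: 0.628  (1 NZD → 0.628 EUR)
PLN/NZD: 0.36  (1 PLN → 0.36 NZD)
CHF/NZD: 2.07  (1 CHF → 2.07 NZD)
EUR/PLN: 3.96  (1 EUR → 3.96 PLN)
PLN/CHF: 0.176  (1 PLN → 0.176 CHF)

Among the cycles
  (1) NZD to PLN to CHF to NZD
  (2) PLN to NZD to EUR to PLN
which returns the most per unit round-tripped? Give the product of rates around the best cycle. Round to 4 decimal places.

0.9545

(1) 2.62 × 0.176 × 2.07 = 0.95452
(2) 0.36 × 0.628 × 3.96 = 0.89528
Highest is cycle (1) at 0.9545 (≤1, no arbitrage).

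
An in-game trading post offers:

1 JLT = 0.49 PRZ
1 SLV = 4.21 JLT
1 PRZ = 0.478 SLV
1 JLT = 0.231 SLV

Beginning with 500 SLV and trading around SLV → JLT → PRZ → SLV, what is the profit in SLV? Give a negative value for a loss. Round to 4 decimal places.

500 SLV × 4.21 = 2105 JLT
2105 JLT × 0.49 = 1031.45 PRZ
1031.45 PRZ × 0.478 = 493.0331 SLV
Net change: 493.0331 − 500 = -6.9669 SLV

-6.9669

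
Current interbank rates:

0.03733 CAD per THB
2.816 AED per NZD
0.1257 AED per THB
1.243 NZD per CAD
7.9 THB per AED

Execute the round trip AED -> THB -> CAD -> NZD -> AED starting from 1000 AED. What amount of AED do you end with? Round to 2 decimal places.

1032.26

1000 AED × 7.9 = 7900 THB
7900 THB × 0.03733 = 294.907 CAD
294.907 CAD × 1.243 = 366.569401 NZD
366.569401 NZD × 2.816 = 1032.259433216 AED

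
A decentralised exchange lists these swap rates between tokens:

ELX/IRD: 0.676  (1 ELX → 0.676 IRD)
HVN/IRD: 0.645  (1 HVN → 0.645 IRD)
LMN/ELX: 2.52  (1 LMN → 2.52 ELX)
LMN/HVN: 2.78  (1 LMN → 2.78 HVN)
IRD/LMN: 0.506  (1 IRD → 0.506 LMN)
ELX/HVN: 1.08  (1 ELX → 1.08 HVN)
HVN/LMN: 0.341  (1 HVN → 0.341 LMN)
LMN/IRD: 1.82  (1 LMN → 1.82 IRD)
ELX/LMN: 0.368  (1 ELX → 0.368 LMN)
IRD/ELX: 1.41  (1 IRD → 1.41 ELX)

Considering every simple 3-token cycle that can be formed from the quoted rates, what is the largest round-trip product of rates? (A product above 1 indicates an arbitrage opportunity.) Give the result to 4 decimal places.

ELX→HVN→IRD→ELX: 1.08 × 0.645 × 1.41 = 0.98221
LMN→IRD→ELX→LMN: 1.82 × 1.41 × 0.368 = 0.94436
LMN→ELX→HVN→LMN: 2.52 × 1.08 × 0.341 = 0.92807
LMN→HVN→IRD→LMN: 2.78 × 0.645 × 0.506 = 0.90731
LMN→ELX→IRD→LMN: 2.52 × 0.676 × 0.506 = 0.86198
Maximum is ELX→HVN→IRD→ELX at 0.9822; no arbitrage — every cycle loses value.

0.9822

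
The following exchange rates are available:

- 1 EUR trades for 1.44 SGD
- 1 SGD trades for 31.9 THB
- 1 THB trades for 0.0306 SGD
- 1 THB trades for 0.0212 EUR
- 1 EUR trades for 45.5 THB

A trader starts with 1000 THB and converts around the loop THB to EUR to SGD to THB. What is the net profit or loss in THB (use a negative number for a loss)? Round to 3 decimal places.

-26.157

1000 THB × 0.0212 = 21.2 EUR
21.2 EUR × 1.44 = 30.528 SGD
30.528 SGD × 31.9 = 973.8432 THB
Net change: 973.8432 − 1000 = -26.1568 THB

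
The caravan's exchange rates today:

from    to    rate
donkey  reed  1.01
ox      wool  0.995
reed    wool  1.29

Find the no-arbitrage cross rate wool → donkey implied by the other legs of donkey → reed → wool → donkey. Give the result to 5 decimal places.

0.76752

Known legs of the cycle: 1.01 × 1.29 = 1.3029
For no arbitrage the full-cycle product must be 1, so the missing rate is 1 / 1.3029 ≈ 0.7675186.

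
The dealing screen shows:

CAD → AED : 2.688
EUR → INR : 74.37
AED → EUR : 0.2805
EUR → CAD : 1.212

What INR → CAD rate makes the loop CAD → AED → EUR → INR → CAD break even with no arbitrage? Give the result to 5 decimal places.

Known legs of the cycle: 2.688 × 0.2805 × 74.37 = 56.07379008
For no arbitrage the full-cycle product must be 1, so the missing rate is 1 / 56.07379008 ≈ 0.0178336.

0.01783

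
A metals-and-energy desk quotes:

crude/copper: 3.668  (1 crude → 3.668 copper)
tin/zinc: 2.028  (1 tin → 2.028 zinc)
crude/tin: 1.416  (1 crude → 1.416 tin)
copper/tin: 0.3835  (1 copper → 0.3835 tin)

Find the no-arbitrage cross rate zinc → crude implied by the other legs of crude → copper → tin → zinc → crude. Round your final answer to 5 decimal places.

0.35054

Known legs of the cycle: 3.668 × 0.3835 × 2.028 = 2.852742984
For no arbitrage the full-cycle product must be 1, so the missing rate is 1 / 2.852742984 ≈ 0.3505398.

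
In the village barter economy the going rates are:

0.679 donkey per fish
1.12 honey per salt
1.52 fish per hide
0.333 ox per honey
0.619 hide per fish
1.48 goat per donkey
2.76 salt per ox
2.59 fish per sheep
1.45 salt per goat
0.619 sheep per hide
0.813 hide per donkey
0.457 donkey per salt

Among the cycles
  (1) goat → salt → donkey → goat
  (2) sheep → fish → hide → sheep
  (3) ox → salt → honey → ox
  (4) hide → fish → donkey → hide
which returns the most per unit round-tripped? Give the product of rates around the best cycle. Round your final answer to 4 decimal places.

1.0294

(1) 1.45 × 0.457 × 1.48 = 0.98072
(2) 2.59 × 0.619 × 0.619 = 0.99239
(3) 2.76 × 1.12 × 0.333 = 1.02937
(4) 1.52 × 0.679 × 0.813 = 0.83908
Highest is cycle (3) at 1.0294 (>1, arbitrage).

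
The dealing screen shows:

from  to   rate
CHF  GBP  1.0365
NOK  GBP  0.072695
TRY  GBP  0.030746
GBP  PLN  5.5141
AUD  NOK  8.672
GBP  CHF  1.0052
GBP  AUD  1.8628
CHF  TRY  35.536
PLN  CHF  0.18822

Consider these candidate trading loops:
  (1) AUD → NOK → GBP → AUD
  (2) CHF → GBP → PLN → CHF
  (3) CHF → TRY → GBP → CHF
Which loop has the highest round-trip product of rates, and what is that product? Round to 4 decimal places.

(1) 8.672 × 0.072695 × 1.8628 = 1.17433
(2) 1.0365 × 5.5141 × 0.18822 = 1.07575
(3) 35.536 × 0.030746 × 1.0052 = 1.09827
Highest is cycle (1) at 1.1743 (>1, arbitrage).

1.1743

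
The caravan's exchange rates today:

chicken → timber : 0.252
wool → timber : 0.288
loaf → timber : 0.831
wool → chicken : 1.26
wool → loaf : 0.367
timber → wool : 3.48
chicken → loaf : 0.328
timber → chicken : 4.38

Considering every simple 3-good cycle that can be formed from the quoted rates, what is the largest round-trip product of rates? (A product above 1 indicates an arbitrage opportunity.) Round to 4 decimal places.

1.1938

timber→chicken→loaf→timber: 4.38 × 0.328 × 0.831 = 1.19385
timber→wool→chicken→timber: 3.48 × 1.26 × 0.252 = 1.10497
timber→wool→loaf→timber: 3.48 × 0.367 × 0.831 = 1.06132
Maximum is timber→chicken→loaf→timber at 1.1938; arbitrage exists.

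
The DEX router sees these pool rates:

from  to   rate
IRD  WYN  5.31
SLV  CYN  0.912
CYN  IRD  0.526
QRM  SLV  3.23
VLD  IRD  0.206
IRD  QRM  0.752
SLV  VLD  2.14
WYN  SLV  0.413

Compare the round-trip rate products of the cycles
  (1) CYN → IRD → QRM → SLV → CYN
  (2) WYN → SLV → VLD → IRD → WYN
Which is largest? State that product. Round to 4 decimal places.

(1) 0.526 × 0.752 × 3.23 × 0.912 = 1.16520
(2) 0.413 × 2.14 × 0.206 × 5.31 = 0.96678
Highest is cycle (1) at 1.1652 (>1, arbitrage).

1.1652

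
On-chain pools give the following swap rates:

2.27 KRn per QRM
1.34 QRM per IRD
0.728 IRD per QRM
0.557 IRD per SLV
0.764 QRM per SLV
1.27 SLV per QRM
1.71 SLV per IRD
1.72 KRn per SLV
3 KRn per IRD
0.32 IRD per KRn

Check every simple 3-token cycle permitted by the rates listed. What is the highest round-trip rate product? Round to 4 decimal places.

KRn→IRD→QRM→KRn: 0.32 × 1.34 × 2.27 = 0.97338
SLV→QRM→IRD→SLV: 0.764 × 0.728 × 1.71 = 0.95109
SLV→IRD→QRM→SLV: 0.557 × 1.34 × 1.27 = 0.94790
SLV→KRn→IRD→SLV: 1.72 × 0.32 × 1.71 = 0.94118
Maximum is KRn→IRD→QRM→KRn at 0.9734; no arbitrage — every cycle loses value.

0.9734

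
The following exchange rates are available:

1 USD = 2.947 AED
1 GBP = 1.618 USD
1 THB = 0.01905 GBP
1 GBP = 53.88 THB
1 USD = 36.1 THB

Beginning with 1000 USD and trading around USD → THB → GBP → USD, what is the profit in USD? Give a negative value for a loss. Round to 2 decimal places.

1000 USD × 36.1 = 36100 THB
36100 THB × 0.01905 = 687.705 GBP
687.705 GBP × 1.618 = 1112.70669 USD
Net change: 1112.70669 − 1000 = 112.70669 USD

112.71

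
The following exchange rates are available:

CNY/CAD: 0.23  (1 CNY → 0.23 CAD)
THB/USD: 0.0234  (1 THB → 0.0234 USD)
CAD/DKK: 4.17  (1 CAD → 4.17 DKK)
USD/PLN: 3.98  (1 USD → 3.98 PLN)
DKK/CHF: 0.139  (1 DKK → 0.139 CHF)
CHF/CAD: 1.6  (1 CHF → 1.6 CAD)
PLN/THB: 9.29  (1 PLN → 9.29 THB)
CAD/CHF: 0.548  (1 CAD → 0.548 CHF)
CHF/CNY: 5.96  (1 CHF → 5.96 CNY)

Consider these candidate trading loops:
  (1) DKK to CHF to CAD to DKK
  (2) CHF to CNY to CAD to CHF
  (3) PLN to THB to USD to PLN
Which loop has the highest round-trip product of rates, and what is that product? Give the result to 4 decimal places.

(1) 0.139 × 1.6 × 4.17 = 0.92741
(2) 5.96 × 0.23 × 0.548 = 0.75120
(3) 9.29 × 0.0234 × 3.98 = 0.86520
Highest is cycle (1) at 0.9274 (≤1, no arbitrage).

0.9274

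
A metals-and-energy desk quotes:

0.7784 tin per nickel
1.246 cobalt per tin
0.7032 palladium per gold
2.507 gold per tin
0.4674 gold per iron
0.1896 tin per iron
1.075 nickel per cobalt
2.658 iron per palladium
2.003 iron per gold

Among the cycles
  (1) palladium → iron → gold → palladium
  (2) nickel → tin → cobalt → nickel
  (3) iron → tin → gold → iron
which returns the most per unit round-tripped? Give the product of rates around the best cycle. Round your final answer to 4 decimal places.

1.0426

(1) 2.658 × 0.4674 × 0.7032 = 0.87362
(2) 0.7784 × 1.246 × 1.075 = 1.04263
(3) 0.1896 × 2.507 × 2.003 = 0.95208
Highest is cycle (2) at 1.0426 (>1, arbitrage).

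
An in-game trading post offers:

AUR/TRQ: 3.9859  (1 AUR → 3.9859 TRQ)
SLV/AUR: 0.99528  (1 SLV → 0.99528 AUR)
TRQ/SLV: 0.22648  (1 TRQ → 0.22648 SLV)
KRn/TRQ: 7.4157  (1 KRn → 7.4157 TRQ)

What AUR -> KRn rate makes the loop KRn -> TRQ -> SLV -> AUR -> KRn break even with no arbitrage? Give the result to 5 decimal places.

Known legs of the cycle: 7.4157 × 0.22648 × 0.99528 = 1.67158045948608
For no arbitrage the full-cycle product must be 1, so the missing rate is 1 / 1.67158045948608 ≈ 0.5982362.

0.59824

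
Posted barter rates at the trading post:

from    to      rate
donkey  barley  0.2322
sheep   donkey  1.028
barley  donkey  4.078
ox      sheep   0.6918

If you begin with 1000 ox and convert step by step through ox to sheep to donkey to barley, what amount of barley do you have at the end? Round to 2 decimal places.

165.13

1000 ox × 0.6918 = 691.8 sheep
691.8 sheep × 1.028 = 711.1704 donkey
711.1704 donkey × 0.2322 = 165.13376688 barley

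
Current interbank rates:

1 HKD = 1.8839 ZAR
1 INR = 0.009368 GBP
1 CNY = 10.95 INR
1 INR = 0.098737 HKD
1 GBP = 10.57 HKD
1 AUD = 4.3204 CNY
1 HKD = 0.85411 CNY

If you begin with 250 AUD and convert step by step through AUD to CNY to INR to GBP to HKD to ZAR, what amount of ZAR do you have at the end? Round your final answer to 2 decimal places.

250 AUD × 4.3204 = 1080.1 CNY
1080.1 CNY × 10.95 = 11827.095 INR
11827.095 INR × 0.009368 = 110.79622596 GBP
110.79622596 GBP × 10.57 = 1171.1161083972 HKD
1171.1161083972 HKD × 1.8839 = 2206.26563660948508 ZAR

2206.27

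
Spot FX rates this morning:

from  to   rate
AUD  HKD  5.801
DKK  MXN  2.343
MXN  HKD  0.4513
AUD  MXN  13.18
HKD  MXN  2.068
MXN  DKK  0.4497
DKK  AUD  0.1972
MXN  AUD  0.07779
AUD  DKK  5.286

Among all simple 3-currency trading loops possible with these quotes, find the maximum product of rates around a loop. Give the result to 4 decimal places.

1.1688

MXN→DKK→AUD→MXN: 0.4497 × 0.1972 × 13.18 = 1.16881
MXN→AUD→DKK→MXN: 0.07779 × 5.286 × 2.343 = 0.96344
HKD→MXN→AUD→HKD: 2.068 × 0.07779 × 5.801 = 0.93321
Maximum is MXN→DKK→AUD→MXN at 1.1688; arbitrage exists.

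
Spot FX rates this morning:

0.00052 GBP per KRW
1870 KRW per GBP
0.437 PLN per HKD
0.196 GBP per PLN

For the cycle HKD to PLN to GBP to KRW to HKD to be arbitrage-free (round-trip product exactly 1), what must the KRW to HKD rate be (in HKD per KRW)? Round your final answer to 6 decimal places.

Known legs of the cycle: 0.437 × 0.196 × 1870 = 160.16924
For no arbitrage the full-cycle product must be 1, so the missing rate is 1 / 160.16924 ≈ 0.00624340.

0.006243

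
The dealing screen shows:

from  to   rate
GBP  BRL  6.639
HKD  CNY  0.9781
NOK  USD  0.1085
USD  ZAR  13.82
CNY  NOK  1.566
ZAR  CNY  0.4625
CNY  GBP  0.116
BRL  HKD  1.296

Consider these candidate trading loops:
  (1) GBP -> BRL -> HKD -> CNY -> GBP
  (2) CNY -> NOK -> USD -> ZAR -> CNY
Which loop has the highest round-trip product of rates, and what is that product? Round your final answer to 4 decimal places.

(1) 6.639 × 1.296 × 0.9781 × 0.116 = 0.97622
(2) 1.566 × 0.1085 × 13.82 × 0.4625 = 1.08603
Highest is cycle (2) at 1.0860 (>1, arbitrage).

1.0860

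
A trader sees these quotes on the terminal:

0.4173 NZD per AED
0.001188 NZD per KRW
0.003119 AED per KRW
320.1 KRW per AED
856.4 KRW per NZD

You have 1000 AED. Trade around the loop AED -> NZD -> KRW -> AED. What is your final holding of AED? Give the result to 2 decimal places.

1000 AED × 0.4173 = 417.3 NZD
417.3 NZD × 856.4 = 357375.72 KRW
357375.72 KRW × 0.003119 = 1114.65487068 AED

1114.65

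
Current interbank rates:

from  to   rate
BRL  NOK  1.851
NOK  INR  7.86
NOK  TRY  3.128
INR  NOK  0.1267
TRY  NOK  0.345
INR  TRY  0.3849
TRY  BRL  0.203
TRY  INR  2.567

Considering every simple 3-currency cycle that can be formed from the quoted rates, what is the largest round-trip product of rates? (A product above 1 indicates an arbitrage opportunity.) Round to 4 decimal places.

1.1754

TRY→BRL→NOK→TRY: 0.203 × 1.851 × 3.128 = 1.17536
INR→TRY→NOK→INR: 0.3849 × 0.345 × 7.86 = 1.04373
INR→NOK→TRY→INR: 0.1267 × 3.128 × 2.567 = 1.01735
Maximum is TRY→BRL→NOK→TRY at 1.1754; arbitrage exists.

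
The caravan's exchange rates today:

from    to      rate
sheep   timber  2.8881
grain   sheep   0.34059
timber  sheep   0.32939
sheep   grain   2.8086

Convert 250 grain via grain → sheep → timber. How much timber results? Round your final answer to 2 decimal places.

245.91

250 grain × 0.34059 = 85.1475 sheep
85.1475 sheep × 2.8881 = 245.91449475 timber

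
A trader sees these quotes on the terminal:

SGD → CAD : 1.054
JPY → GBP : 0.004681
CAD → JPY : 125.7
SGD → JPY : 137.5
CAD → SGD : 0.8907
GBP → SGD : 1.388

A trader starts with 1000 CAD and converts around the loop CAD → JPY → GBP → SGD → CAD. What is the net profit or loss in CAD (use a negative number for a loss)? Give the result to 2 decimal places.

1000 CAD × 125.7 = 125700 JPY
125700 JPY × 0.004681 = 588.4017 GBP
588.4017 GBP × 1.388 = 816.7015596 SGD
816.7015596 SGD × 1.054 = 860.8034438184 CAD
Net change: 860.8034438184 − 1000 = -139.1965561816 CAD

-139.20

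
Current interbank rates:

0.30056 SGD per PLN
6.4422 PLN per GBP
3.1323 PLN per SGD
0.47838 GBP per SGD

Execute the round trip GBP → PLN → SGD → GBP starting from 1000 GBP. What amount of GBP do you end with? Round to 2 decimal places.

926.27

1000 GBP × 6.4422 = 6442.2 PLN
6442.2 PLN × 0.30056 = 1936.267632 SGD
1936.267632 SGD × 0.47838 = 926.27170979616 GBP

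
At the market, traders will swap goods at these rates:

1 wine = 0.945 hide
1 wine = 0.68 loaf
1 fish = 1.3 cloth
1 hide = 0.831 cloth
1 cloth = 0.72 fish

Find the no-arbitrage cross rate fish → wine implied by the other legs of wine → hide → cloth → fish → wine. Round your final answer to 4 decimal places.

Known legs of the cycle: 0.945 × 0.831 × 0.72 = 0.5654124
For no arbitrage the full-cycle product must be 1, so the missing rate is 1 / 0.5654124 ≈ 1.768621.

1.7686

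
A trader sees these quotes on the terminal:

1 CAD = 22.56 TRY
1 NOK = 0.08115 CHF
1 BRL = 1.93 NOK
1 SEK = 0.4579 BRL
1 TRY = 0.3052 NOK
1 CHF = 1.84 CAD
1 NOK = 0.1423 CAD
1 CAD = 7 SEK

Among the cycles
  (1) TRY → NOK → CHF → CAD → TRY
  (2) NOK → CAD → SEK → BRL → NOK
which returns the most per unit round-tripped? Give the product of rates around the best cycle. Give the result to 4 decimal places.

1.0281

(1) 0.3052 × 0.08115 × 1.84 × 22.56 = 1.02809
(2) 0.1423 × 7 × 0.4579 × 1.93 = 0.88030
Highest is cycle (1) at 1.0281 (>1, arbitrage).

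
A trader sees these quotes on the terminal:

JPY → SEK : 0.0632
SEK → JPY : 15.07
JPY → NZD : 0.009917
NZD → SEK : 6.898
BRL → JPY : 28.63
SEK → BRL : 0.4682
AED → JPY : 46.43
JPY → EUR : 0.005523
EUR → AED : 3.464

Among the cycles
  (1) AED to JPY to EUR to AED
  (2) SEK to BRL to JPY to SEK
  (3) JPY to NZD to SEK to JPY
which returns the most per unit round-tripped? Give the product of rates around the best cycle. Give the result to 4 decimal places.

(1) 46.43 × 0.005523 × 3.464 = 0.88828
(2) 0.4682 × 28.63 × 0.0632 = 0.84717
(3) 0.009917 × 6.898 × 15.07 = 1.03090
Highest is cycle (3) at 1.0309 (>1, arbitrage).

1.0309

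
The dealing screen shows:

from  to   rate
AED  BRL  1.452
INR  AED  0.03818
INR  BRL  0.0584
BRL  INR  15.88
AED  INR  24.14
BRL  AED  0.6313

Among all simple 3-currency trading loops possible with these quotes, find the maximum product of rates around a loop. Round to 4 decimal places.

AED→INR→BRL→AED: 24.14 × 0.0584 × 0.6313 = 0.88999
AED→BRL→INR→AED: 1.452 × 15.88 × 0.03818 = 0.88035
Maximum is AED→INR→BRL→AED at 0.8900; no arbitrage — every cycle loses value.

0.8900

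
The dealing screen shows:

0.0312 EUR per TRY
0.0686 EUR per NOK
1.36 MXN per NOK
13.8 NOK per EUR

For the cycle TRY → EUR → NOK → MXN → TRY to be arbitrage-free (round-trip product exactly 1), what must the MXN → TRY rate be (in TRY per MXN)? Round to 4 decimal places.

Known legs of the cycle: 0.0312 × 13.8 × 1.36 = 0.5855616
For no arbitrage the full-cycle product must be 1, so the missing rate is 1 / 0.5855616 ≈ 1.707762.

1.7078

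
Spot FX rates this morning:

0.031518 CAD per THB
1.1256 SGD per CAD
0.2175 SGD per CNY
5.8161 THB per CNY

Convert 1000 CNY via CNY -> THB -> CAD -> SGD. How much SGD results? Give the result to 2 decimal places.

206.34

1000 CNY × 5.8161 = 5816.1 THB
5816.1 THB × 0.031518 = 183.3118398 CAD
183.3118398 CAD × 1.1256 = 206.33580687888 SGD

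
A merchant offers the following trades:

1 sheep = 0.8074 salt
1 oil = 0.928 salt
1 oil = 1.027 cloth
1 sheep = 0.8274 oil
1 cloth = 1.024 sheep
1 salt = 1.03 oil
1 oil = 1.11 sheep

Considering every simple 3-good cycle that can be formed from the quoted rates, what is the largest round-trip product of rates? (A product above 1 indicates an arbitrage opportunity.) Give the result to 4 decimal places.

salt→oil→sheep→salt: 1.03 × 1.11 × 0.8074 = 0.92310
cloth→sheep→oil→cloth: 1.024 × 0.8274 × 1.027 = 0.87013
Maximum is salt→oil→sheep→salt at 0.9231; no arbitrage — every cycle loses value.

0.9231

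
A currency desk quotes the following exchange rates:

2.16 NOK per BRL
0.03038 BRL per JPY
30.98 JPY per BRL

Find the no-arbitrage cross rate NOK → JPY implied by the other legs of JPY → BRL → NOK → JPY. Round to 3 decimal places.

15.239

Known legs of the cycle: 0.03038 × 2.16 = 0.0656208
For no arbitrage the full-cycle product must be 1, so the missing rate is 1 / 0.0656208 ≈ 15.23907.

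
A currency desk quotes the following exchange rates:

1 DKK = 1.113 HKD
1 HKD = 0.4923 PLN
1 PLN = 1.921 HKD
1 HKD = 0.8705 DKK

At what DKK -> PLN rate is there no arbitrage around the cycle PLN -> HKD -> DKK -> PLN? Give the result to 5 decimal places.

Known legs of the cycle: 1.921 × 0.8705 = 1.6722305
For no arbitrage the full-cycle product must be 1, so the missing rate is 1 / 1.6722305 ≈ 0.5980037.

0.59800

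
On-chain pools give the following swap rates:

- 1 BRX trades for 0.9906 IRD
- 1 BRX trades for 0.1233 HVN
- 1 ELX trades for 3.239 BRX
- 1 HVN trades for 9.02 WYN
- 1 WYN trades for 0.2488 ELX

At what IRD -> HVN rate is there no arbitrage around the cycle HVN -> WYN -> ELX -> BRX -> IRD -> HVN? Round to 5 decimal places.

Known legs of the cycle: 9.02 × 0.2488 × 3.239 × 0.9906 = 7.2005585349984
For no arbitrage the full-cycle product must be 1, so the missing rate is 1 / 7.2005585349984 ≈ 0.1388781.

0.13888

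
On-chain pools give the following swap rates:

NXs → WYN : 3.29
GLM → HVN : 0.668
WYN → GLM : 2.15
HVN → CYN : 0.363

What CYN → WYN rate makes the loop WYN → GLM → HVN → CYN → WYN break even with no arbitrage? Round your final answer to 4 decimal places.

Known legs of the cycle: 2.15 × 0.668 × 0.363 = 0.5213406
For no arbitrage the full-cycle product must be 1, so the missing rate is 1 / 0.5213406 ≈ 1.918132.

1.9181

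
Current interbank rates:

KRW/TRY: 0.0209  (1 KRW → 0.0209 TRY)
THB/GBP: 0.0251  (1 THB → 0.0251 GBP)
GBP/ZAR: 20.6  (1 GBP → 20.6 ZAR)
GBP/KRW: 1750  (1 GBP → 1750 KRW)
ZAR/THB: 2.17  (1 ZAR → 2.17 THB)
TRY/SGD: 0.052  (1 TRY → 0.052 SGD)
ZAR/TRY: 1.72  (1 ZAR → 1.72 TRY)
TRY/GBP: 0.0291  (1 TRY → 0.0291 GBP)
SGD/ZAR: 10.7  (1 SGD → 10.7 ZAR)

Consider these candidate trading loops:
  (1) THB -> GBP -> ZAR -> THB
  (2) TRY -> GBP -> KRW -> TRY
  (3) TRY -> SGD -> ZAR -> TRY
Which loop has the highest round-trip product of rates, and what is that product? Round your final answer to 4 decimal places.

(1) 0.0251 × 20.6 × 2.17 = 1.12202
(2) 0.0291 × 1750 × 0.0209 = 1.06433
(3) 0.052 × 10.7 × 1.72 = 0.95701
Highest is cycle (1) at 1.1220 (>1, arbitrage).

1.1220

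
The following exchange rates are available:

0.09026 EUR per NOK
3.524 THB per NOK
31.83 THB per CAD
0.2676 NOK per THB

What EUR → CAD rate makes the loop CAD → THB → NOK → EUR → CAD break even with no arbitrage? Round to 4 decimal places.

1.3007

Known legs of the cycle: 31.83 × 0.2676 × 0.09026 = 0.76880832408
For no arbitrage the full-cycle product must be 1, so the missing rate is 1 / 0.76880832408 ≈ 1.300714.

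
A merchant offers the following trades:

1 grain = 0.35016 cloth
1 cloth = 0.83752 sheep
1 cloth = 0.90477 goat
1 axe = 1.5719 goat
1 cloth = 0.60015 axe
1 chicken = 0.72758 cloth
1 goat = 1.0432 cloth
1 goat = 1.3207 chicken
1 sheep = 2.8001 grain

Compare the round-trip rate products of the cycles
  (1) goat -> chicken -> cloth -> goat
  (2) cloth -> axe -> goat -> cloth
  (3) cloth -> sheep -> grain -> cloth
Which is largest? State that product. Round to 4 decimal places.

0.9841

(1) 1.3207 × 0.72758 × 0.90477 = 0.86941
(2) 0.60015 × 1.5719 × 1.0432 = 0.98413
(3) 0.83752 × 2.8001 × 0.35016 = 0.82117
Highest is cycle (2) at 0.9841 (≤1, no arbitrage).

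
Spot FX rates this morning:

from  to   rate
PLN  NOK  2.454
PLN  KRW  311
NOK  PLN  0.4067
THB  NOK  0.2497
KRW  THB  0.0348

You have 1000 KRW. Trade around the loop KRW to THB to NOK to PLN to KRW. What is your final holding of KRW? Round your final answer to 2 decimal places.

1000 KRW × 0.0348 = 34.8 THB
34.8 THB × 0.2497 = 8.68956 NOK
8.68956 NOK × 0.4067 = 3.534044052 PLN
3.534044052 PLN × 311 = 1099.087700172 KRW

1099.09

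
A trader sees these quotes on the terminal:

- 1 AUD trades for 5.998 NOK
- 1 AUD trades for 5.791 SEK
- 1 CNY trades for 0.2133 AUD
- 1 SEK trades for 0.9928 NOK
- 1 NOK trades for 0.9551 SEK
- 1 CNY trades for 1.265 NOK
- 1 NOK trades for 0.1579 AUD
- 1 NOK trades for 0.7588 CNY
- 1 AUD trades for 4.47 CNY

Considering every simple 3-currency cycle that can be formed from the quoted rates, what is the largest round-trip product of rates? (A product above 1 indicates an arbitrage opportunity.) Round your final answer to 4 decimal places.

0.9708

CNY→AUD→NOK→CNY: 0.2133 × 5.998 × 0.7588 = 0.97079
SEK→NOK→AUD→SEK: 0.9928 × 0.1579 × 5.791 = 0.90782
CNY→NOK→AUD→CNY: 1.265 × 0.1579 × 4.47 = 0.89285
Maximum is CNY→AUD→NOK→CNY at 0.9708; no arbitrage — every cycle loses value.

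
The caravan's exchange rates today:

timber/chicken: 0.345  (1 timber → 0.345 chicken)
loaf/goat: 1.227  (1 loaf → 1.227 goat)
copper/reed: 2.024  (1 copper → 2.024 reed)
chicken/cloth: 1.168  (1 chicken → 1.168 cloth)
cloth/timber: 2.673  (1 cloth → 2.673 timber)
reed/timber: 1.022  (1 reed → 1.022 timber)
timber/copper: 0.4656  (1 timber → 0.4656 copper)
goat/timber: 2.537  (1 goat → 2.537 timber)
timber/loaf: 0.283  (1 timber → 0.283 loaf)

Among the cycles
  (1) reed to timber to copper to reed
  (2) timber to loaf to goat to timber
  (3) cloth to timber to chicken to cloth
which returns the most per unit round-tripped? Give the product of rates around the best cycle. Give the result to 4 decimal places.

1.0771

(1) 1.022 × 0.4656 × 2.024 = 0.96311
(2) 0.283 × 1.227 × 2.537 = 0.88095
(3) 2.673 × 0.345 × 1.168 = 1.07711
Highest is cycle (3) at 1.0771 (>1, arbitrage).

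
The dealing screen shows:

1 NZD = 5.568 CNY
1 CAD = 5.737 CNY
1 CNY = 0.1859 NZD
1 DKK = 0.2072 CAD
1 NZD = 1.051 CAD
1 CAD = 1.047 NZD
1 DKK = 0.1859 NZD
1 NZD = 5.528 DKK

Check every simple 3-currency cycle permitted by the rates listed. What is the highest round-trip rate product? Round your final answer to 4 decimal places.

CAD→NZD→DKK→CAD: 1.047 × 5.528 × 0.2072 = 1.19924
CAD→CNY→NZD→CAD: 5.737 × 0.1859 × 1.051 = 1.12090
Maximum is CAD→NZD→DKK→CAD at 1.1992; arbitrage exists.

1.1992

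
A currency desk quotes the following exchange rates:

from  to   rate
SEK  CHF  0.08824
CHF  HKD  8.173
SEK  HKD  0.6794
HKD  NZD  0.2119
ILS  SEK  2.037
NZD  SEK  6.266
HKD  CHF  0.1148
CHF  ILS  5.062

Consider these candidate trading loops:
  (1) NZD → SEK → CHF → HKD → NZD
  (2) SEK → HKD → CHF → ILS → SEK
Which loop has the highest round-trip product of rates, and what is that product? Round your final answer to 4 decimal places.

0.9576

(1) 6.266 × 0.08824 × 8.173 × 0.2119 = 0.95757
(2) 0.6794 × 0.1148 × 5.062 × 2.037 = 0.80423
Highest is cycle (1) at 0.9576 (≤1, no arbitrage).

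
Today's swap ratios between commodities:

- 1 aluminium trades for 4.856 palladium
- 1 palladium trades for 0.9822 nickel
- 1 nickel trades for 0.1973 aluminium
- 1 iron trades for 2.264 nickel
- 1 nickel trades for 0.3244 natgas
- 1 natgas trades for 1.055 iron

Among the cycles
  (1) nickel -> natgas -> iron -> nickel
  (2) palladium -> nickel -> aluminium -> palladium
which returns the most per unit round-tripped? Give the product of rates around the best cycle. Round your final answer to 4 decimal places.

0.9410

(1) 0.3244 × 1.055 × 2.264 = 0.77484
(2) 0.9822 × 0.1973 × 4.856 = 0.94103
Highest is cycle (2) at 0.9410 (≤1, no arbitrage).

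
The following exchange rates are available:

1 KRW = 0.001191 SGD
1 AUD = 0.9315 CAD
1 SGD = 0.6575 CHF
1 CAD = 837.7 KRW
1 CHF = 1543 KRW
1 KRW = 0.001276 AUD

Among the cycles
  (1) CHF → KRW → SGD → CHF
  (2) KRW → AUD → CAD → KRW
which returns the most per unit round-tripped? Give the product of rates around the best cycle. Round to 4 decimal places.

(1) 1543 × 0.001191 × 0.6575 = 1.20830
(2) 0.001276 × 0.9315 × 837.7 = 0.99569
Highest is cycle (1) at 1.2083 (>1, arbitrage).

1.2083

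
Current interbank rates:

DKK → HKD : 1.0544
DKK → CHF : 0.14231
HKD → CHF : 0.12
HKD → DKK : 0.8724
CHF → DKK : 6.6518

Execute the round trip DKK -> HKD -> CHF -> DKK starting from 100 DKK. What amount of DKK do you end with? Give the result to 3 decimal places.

100 DKK × 1.0544 = 105.44 HKD
105.44 HKD × 0.12 = 12.6528 CHF
12.6528 CHF × 6.6518 = 84.16389504 DKK

84.164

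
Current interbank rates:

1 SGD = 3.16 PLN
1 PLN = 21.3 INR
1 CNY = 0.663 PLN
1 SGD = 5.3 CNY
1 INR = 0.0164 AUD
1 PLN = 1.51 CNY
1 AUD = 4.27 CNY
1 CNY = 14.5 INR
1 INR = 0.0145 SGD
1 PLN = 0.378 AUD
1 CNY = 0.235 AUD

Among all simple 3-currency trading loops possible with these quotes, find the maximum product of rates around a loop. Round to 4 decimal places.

1.1143

CNY→INR→SGD→CNY: 14.5 × 0.0145 × 5.3 = 1.11433
CNY→PLN→AUD→CNY: 0.663 × 0.378 × 4.27 = 1.07012
CNY→INR→AUD→CNY: 14.5 × 0.0164 × 4.27 = 1.01541
INR→SGD→PLN→INR: 0.0145 × 3.16 × 21.3 = 0.97597
Maximum is CNY→INR→SGD→CNY at 1.1143; arbitrage exists.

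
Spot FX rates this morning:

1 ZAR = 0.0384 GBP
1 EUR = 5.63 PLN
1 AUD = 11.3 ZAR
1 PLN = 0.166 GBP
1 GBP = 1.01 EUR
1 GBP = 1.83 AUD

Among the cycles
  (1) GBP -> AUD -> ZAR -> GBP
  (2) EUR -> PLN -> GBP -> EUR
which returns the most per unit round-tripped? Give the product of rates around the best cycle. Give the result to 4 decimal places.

(1) 1.83 × 11.3 × 0.0384 = 0.79407
(2) 5.63 × 0.166 × 1.01 = 0.94393
Highest is cycle (2) at 0.9439 (≤1, no arbitrage).

0.9439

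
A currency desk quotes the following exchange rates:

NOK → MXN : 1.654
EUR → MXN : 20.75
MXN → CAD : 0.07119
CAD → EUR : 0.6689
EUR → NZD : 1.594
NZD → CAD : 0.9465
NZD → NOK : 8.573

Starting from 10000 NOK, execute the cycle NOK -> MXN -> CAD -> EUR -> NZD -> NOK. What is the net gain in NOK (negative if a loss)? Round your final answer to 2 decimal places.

10000 NOK × 1.654 = 16540 MXN
16540 MXN × 0.07119 = 1177.4826 CAD
1177.4826 CAD × 0.6689 = 787.61811114 EUR
787.61811114 EUR × 1.594 = 1255.46326915716 NZD
1255.46326915716 NZD × 8.573 = 10763.08660648433268 NOK
Net change: 10763.08660648433268 − 10000 = 763.08660648433268 NOK

763.09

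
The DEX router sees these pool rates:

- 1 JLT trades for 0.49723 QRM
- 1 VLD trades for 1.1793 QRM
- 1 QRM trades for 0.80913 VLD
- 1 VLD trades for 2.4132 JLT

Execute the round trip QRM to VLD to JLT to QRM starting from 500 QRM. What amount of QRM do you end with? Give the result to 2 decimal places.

500 QRM × 0.80913 = 404.565 VLD
404.565 VLD × 2.4132 = 976.296258 JLT
976.296258 JLT × 0.49723 = 485.44378836534 QRM

485.44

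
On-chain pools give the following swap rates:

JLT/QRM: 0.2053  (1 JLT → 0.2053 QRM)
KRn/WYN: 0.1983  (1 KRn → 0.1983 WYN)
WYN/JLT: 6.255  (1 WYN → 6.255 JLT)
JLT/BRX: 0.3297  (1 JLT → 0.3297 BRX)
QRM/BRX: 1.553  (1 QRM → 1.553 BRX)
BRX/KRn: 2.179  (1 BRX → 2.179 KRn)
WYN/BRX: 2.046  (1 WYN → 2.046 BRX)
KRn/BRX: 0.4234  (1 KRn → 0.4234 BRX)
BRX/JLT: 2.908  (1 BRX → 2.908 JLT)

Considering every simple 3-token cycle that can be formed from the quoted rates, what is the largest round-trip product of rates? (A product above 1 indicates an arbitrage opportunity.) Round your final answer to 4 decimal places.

0.9272

JLT→QRM→BRX→JLT: 0.2053 × 1.553 × 2.908 = 0.92716
WYN→BRX→KRn→WYN: 2.046 × 2.179 × 0.1983 = 0.88407
Maximum is JLT→QRM→BRX→JLT at 0.9272; no arbitrage — every cycle loses value.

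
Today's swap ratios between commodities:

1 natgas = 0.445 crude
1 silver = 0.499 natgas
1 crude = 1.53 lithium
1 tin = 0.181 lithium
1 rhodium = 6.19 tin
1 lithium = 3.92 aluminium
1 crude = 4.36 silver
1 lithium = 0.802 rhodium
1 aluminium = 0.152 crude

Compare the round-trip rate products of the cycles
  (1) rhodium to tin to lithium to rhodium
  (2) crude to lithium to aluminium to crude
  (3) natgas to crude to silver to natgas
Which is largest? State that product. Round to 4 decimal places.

0.9682

(1) 6.19 × 0.181 × 0.802 = 0.89855
(2) 1.53 × 3.92 × 0.152 = 0.91164
(3) 0.445 × 4.36 × 0.499 = 0.96816
Highest is cycle (3) at 0.9682 (≤1, no arbitrage).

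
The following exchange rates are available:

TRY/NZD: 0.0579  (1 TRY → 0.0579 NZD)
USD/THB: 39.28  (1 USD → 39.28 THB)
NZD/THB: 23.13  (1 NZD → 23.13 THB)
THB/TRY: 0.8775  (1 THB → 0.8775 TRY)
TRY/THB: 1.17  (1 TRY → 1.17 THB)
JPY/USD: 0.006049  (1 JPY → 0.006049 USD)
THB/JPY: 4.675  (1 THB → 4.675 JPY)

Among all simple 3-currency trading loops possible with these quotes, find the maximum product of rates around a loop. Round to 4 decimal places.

NZD→THB→TRY→NZD: 23.13 × 0.8775 × 0.0579 = 1.17517
USD→THB→JPY→USD: 39.28 × 4.675 × 0.006049 = 1.11080
Maximum is NZD→THB→TRY→NZD at 1.1752; arbitrage exists.

1.1752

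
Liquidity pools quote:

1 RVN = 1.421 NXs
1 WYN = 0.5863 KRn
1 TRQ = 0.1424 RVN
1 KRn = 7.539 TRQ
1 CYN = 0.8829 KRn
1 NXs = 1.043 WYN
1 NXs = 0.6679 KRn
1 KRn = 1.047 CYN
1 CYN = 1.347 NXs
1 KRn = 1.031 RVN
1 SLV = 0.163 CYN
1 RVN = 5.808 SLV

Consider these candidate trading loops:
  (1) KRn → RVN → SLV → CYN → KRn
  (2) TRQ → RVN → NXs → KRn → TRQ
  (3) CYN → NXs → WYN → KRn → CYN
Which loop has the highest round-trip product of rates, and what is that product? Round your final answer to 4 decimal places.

1.0189

(1) 1.031 × 5.808 × 0.163 × 0.8829 = 0.86176
(2) 0.1424 × 1.421 × 0.6679 × 7.539 = 1.01889
(3) 1.347 × 1.043 × 0.5863 × 1.047 = 0.86242
Highest is cycle (2) at 1.0189 (>1, arbitrage).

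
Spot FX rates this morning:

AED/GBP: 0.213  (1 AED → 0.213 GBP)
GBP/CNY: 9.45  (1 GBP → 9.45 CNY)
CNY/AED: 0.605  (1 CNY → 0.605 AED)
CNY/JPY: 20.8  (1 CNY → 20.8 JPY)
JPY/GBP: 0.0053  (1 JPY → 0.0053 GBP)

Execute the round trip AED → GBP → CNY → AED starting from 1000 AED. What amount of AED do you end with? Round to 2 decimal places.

1217.77

1000 AED × 0.213 = 213 GBP
213 GBP × 9.45 = 2012.85 CNY
2012.85 CNY × 0.605 = 1217.77425 AED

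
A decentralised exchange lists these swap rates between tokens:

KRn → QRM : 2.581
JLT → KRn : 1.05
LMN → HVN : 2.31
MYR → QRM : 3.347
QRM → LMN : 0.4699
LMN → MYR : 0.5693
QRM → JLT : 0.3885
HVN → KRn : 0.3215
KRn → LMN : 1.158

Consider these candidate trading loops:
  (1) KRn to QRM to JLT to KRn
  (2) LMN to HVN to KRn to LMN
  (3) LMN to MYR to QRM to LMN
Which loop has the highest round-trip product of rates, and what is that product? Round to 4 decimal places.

(1) 2.581 × 0.3885 × 1.05 = 1.05285
(2) 2.31 × 0.3215 × 1.158 = 0.86001
(3) 0.5693 × 3.347 × 0.4699 = 0.89537
Highest is cycle (1) at 1.0529 (>1, arbitrage).

1.0529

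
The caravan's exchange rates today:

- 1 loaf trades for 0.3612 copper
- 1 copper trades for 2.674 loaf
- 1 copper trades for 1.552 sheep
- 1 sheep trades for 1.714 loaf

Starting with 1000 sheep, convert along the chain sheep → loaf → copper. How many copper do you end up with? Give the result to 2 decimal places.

619.10

1000 sheep × 1.714 = 1714 loaf
1714 loaf × 0.3612 = 619.0968 copper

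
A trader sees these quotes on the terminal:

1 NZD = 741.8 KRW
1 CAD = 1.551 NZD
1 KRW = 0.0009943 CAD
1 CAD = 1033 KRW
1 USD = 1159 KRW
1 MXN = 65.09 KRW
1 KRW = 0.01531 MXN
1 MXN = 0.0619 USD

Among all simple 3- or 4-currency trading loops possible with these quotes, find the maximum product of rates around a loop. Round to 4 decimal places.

1.1440

NZD→KRW→CAD→NZD: 741.8 × 0.0009943 × 1.551 = 1.14397
KRW→MXN→USD→KRW: 0.01531 × 0.0619 × 1159 = 1.09837
Maximum is NZD→KRW→CAD→NZD at 1.1440; arbitrage exists.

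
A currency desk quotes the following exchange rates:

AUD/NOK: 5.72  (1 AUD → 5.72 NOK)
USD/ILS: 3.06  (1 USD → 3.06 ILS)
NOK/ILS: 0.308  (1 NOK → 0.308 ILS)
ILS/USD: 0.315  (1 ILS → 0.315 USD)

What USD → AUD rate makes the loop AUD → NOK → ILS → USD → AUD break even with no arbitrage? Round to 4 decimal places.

1.8019

Known legs of the cycle: 5.72 × 0.308 × 0.315 = 0.5549544
For no arbitrage the full-cycle product must be 1, so the missing rate is 1 / 0.5549544 ≈ 1.801950.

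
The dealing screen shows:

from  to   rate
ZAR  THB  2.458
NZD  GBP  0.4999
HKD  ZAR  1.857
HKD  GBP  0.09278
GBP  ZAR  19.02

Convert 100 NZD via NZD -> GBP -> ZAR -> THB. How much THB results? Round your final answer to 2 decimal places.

2337.09

100 NZD × 0.4999 = 49.99 GBP
49.99 GBP × 19.02 = 950.8098 ZAR
950.8098 ZAR × 2.458 = 2337.0904884 THB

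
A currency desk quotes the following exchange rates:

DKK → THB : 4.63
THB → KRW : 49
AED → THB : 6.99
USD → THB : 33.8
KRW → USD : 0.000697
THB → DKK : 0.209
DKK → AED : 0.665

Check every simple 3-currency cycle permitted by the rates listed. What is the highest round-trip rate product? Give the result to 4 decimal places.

1.1544

USD→THB→KRW→USD: 33.8 × 49 × 0.000697 = 1.15437
AED→THB→DKK→AED: 6.99 × 0.209 × 0.665 = 0.97151
Maximum is USD→THB→KRW→USD at 1.1544; arbitrage exists.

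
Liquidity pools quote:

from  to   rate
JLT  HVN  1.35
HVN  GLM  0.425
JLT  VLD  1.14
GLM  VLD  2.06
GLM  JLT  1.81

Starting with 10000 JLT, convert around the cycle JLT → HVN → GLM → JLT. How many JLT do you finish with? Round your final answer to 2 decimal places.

10384.88

10000 JLT × 1.35 = 13500 HVN
13500 HVN × 0.425 = 5737.5 GLM
5737.5 GLM × 1.81 = 10384.875 JLT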